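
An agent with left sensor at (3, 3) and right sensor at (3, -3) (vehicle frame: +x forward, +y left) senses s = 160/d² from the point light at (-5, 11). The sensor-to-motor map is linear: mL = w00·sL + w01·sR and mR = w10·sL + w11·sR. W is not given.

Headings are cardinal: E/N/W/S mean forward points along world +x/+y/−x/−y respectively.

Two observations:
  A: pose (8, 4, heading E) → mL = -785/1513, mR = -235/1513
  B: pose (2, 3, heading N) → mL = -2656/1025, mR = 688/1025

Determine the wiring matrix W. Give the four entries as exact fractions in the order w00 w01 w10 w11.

-1/2 -1/2 1/2 -1

obs A: pose=(8,4,E) → sL=10/17, sR=40/89, mL=-785/1513, mR=-235/1513
obs B: pose=(2,3,N) → sL=160/41, sR=32/25, mL=-2656/1025, mR=688/1025
sensor matrix S = [[10/17, 40/89], [160/41, 32/25]]; det S = -310464/310165
solve [mL_A; mL_B] = S·[w00; w01] and [mR_A; mR_B] = S·[w10; w11]:
  w00 = -1/2, w01 = -1/2, w10 = 1/2, w11 = -1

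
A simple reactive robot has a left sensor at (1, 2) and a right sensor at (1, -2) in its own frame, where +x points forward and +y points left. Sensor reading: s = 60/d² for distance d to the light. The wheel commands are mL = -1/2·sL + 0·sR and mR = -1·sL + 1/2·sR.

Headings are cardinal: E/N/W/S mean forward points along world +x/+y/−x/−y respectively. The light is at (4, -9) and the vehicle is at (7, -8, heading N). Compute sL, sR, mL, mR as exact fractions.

12 60/29 -6 -318/29

left sensor world pos  = (5, -7); dL² = 5
right sensor world pos = (9, -7); dR² = 29
sL = 60/5 = 12
sR = 60/29 = 60/29
mL = -1/2·sL + 0·sR = -6
mR = -1·sL + 1/2·sR = -318/29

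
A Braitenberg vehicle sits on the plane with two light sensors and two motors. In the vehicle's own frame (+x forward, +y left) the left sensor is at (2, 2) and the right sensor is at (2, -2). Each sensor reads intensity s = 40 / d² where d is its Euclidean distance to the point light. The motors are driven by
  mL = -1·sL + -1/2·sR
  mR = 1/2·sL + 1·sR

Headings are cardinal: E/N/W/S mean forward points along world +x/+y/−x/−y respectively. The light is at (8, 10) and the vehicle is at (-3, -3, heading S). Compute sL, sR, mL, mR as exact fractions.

20/153 20/197 -5470/30141 5030/30141

left sensor world pos  = (-1, -5); dL² = 306
right sensor world pos = (-5, -5); dR² = 394
sL = 40/306 = 20/153
sR = 40/394 = 20/197
mL = -1·sL + -1/2·sR = -5470/30141
mR = 1/2·sL + 1·sR = 5030/30141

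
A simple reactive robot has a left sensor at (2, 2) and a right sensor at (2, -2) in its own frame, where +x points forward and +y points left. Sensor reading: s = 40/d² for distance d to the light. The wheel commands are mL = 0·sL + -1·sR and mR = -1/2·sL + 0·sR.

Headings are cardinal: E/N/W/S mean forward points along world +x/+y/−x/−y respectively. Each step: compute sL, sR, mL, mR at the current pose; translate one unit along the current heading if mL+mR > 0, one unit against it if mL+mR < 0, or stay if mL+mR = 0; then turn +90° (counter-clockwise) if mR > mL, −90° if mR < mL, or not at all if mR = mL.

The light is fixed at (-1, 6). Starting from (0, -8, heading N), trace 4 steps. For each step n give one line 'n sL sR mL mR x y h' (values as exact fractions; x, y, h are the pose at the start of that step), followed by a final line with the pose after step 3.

n=0: pose=(0,-8,N); sL=8/29, sR=40/153; mL=-40/153, mR=-4/29; mL+mR=-1772/4437 → advance -1; mR−mL=548/4437 → turn +1·90°
n=1: pose=(0,-9,W); sL=4/29, sR=4/17; mL=-4/17, mR=-2/29; mL+mR=-150/493 → advance -1; mR−mL=82/493 → turn +1·90°
n=2: pose=(1,-9,S); sL=8/61, sR=40/289; mL=-40/289, mR=-4/61; mL+mR=-3596/17629 → advance -1; mR−mL=1284/17629 → turn +1·90°
n=3: pose=(1,-8,E); sL=1/4, sR=5/34; mL=-5/34, mR=-1/8; mL+mR=-37/136 → advance -1; mR−mL=3/136 → turn +1·90°

0 8/29 40/153 -40/153 -4/29 0 -8 N
1 4/29 4/17 -4/17 -2/29 0 -9 W
2 8/61 40/289 -40/289 -4/61 1 -9 S
3 1/4 5/34 -5/34 -1/8 1 -8 E
final 0 -8 N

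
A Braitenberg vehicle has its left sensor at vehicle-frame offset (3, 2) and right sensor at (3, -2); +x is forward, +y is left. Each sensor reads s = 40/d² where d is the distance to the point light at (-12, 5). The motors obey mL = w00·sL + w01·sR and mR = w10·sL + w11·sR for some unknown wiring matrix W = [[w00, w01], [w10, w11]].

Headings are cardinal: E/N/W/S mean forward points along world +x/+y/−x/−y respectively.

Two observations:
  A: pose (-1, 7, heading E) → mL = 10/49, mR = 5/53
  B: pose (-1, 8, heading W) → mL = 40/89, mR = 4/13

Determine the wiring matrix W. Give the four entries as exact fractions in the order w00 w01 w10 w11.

0 1 1/2 0

obs A: pose=(-1,7,E) → sL=10/53, sR=10/49, mL=10/49, mR=5/53
obs B: pose=(-1,8,W) → sL=8/13, sR=40/89, mL=40/89, mR=4/13
sensor matrix S = [[10/53, 10/49], [8/13, 40/89]]; det S = -122560/3004729
solve [mL_A; mL_B] = S·[w00; w01] and [mR_A; mR_B] = S·[w10; w11]:
  w00 = 0, w01 = 1, w10 = 1/2, w11 = 0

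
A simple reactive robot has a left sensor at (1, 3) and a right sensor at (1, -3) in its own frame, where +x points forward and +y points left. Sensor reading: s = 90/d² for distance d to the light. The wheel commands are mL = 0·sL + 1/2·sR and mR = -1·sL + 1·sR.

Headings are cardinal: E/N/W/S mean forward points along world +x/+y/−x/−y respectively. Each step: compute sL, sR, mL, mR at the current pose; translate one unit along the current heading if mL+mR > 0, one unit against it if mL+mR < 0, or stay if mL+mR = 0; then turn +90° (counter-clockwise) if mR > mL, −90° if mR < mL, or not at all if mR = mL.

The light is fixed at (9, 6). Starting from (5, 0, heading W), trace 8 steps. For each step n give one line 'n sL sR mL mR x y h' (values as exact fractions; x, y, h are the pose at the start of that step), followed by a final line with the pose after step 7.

0 45/53 45/17 45/34 1620/901 5 0 W
1 90/53 90/113 45/113 -5400/5989 4 0 S
2 9/10 9/4 9/8 27/20 4 1 W
3 2 10/13 5/13 -16/13 3 1 S
4 45/49 9/5 9/10 216/245 3 2 W
5 90/109 18/5 9/5 1512/545 2 2 N
6 9/10 45/32 45/64 81/160 2 3 W
7 18/25 90/29 45/29 1728/725 1 3 N
final 1 4 W

n=0: pose=(5,0,W); sL=45/53, sR=45/17; mL=45/34, mR=1620/901; mL+mR=5625/1802 → advance +1; mR−mL=855/1802 → turn +1·90°
n=1: pose=(4,0,S); sL=90/53, sR=90/113; mL=45/113, mR=-5400/5989; mL+mR=-3015/5989 → advance -1; mR−mL=-7785/5989 → turn -1·90°
n=2: pose=(4,1,W); sL=9/10, sR=9/4; mL=9/8, mR=27/20; mL+mR=99/40 → advance +1; mR−mL=9/40 → turn +1·90°
n=3: pose=(3,1,S); sL=2, sR=10/13; mL=5/13, mR=-16/13; mL+mR=-11/13 → advance -1; mR−mL=-21/13 → turn -1·90°
n=4: pose=(3,2,W); sL=45/49, sR=9/5; mL=9/10, mR=216/245; mL+mR=873/490 → advance +1; mR−mL=-9/490 → turn -1·90°
n=5: pose=(2,2,N); sL=90/109, sR=18/5; mL=9/5, mR=1512/545; mL+mR=2493/545 → advance +1; mR−mL=531/545 → turn +1·90°
n=6: pose=(2,3,W); sL=9/10, sR=45/32; mL=45/64, mR=81/160; mL+mR=387/320 → advance +1; mR−mL=-63/320 → turn -1·90°
n=7: pose=(1,3,N); sL=18/25, sR=90/29; mL=45/29, mR=1728/725; mL+mR=2853/725 → advance +1; mR−mL=603/725 → turn +1·90°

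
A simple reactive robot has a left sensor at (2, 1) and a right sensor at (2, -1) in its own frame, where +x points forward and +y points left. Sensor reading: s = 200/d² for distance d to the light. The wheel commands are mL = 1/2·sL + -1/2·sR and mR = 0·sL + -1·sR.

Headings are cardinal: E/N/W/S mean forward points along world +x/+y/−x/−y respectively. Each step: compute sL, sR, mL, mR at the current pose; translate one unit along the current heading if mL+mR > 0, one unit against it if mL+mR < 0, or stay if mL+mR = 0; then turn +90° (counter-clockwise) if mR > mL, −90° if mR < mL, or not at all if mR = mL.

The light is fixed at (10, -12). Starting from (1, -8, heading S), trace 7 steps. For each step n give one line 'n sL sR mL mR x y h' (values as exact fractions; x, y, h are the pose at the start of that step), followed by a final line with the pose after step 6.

n=0: pose=(1,-8,S); sL=50/17, sR=25/13; mL=225/442, mR=-25/13; mL+mR=-625/442 → advance -1; mR−mL=-1075/442 → turn -1·90°
n=1: pose=(1,-7,W); sL=200/137, sR=200/157; mL=2000/21509, mR=-200/157; mL+mR=-25400/21509 → advance -1; mR−mL=-29400/21509 → turn -1·90°
n=2: pose=(2,-7,N); sL=20/13, sR=100/49; mL=-160/637, mR=-100/49; mL+mR=-1460/637 → advance -1; mR−mL=-1140/637 → turn -1·90°
n=3: pose=(2,-8,E); sL=200/61, sR=40/9; mL=-320/549, mR=-40/9; mL+mR=-920/183 → advance -1; mR−mL=-2120/549 → turn -1·90°
n=4: pose=(1,-8,S); sL=50/17, sR=25/13; mL=225/442, mR=-25/13; mL+mR=-625/442 → advance -1; mR−mL=-1075/442 → turn -1·90°
n=5: pose=(1,-7,W); sL=200/137, sR=200/157; mL=2000/21509, mR=-200/157; mL+mR=-25400/21509 → advance -1; mR−mL=-29400/21509 → turn -1·90°
n=6: pose=(2,-7,N); sL=20/13, sR=100/49; mL=-160/637, mR=-100/49; mL+mR=-1460/637 → advance -1; mR−mL=-1140/637 → turn -1·90°

0 50/17 25/13 225/442 -25/13 1 -8 S
1 200/137 200/157 2000/21509 -200/157 1 -7 W
2 20/13 100/49 -160/637 -100/49 2 -7 N
3 200/61 40/9 -320/549 -40/9 2 -8 E
4 50/17 25/13 225/442 -25/13 1 -8 S
5 200/137 200/157 2000/21509 -200/157 1 -7 W
6 20/13 100/49 -160/637 -100/49 2 -7 N
final 2 -8 E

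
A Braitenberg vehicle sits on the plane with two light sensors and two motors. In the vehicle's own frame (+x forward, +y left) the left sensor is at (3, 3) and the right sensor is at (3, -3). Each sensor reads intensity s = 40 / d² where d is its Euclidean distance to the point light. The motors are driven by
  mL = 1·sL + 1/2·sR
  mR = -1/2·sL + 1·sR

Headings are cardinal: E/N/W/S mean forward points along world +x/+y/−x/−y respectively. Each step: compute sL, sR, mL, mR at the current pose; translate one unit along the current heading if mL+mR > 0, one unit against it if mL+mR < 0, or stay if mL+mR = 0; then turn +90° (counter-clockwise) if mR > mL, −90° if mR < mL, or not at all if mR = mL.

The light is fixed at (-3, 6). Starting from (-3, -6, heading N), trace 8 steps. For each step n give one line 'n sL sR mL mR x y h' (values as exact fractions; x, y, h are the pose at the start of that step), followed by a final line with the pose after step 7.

n=0: pose=(-3,-6,N); sL=4/9, sR=4/9; mL=2/3, mR=2/9; mL+mR=8/9 → advance +1; mR−mL=-4/9 → turn -1·90°
n=1: pose=(-3,-5,E); sL=40/73, sR=8/41; mL=1932/2993, mR=-236/2993; mL+mR=1696/2993 → advance +1; mR−mL=-2168/2993 → turn -1·90°
n=2: pose=(-2,-5,S); sL=10/53, sR=1/5; mL=153/530, mR=28/265; mL+mR=209/530 → advance +1; mR−mL=-97/530 → turn -1·90°
n=3: pose=(-2,-6,W); sL=40/229, sR=8/17; mL=1596/3893, mR=1492/3893; mL+mR=3088/3893 → advance +1; mR−mL=-104/3893 → turn -1·90°
n=4: pose=(-3,-6,N); sL=4/9, sR=4/9; mL=2/3, mR=2/9; mL+mR=8/9 → advance +1; mR−mL=-4/9 → turn -1·90°
n=5: pose=(-3,-5,E); sL=40/73, sR=8/41; mL=1932/2993, mR=-236/2993; mL+mR=1696/2993 → advance +1; mR−mL=-2168/2993 → turn -1·90°
n=6: pose=(-2,-5,S); sL=10/53, sR=1/5; mL=153/530, mR=28/265; mL+mR=209/530 → advance +1; mR−mL=-97/530 → turn -1·90°
n=7: pose=(-2,-6,W); sL=40/229, sR=8/17; mL=1596/3893, mR=1492/3893; mL+mR=3088/3893 → advance +1; mR−mL=-104/3893 → turn -1·90°

0 4/9 4/9 2/3 2/9 -3 -6 N
1 40/73 8/41 1932/2993 -236/2993 -3 -5 E
2 10/53 1/5 153/530 28/265 -2 -5 S
3 40/229 8/17 1596/3893 1492/3893 -2 -6 W
4 4/9 4/9 2/3 2/9 -3 -6 N
5 40/73 8/41 1932/2993 -236/2993 -3 -5 E
6 10/53 1/5 153/530 28/265 -2 -5 S
7 40/229 8/17 1596/3893 1492/3893 -2 -6 W
final -3 -6 N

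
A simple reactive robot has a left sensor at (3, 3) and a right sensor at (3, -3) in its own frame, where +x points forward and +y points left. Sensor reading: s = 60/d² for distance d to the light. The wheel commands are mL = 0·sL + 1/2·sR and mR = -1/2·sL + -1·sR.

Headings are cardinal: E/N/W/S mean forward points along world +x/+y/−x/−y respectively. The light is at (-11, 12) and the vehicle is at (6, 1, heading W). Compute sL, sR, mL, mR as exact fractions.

15/98 3/13 3/26 -783/2548

left sensor world pos  = (3, -2); dL² = 392
right sensor world pos = (3, 4); dR² = 260
sL = 60/392 = 15/98
sR = 60/260 = 3/13
mL = 0·sL + 1/2·sR = 3/26
mR = -1/2·sL + -1·sR = -783/2548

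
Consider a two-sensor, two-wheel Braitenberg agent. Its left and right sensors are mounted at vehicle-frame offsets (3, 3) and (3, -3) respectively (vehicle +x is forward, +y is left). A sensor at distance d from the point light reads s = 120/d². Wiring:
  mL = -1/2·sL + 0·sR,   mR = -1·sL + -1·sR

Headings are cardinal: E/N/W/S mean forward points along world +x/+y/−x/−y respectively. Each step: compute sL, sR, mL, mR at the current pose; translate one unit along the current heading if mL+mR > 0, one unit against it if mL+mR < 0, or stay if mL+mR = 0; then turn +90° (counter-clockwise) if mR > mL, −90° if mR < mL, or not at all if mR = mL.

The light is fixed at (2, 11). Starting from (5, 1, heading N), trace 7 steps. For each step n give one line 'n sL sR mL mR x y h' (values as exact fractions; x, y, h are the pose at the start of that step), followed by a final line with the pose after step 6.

0 120/49 24/17 -60/49 -3216/833 5 1 N
1 6/5 15/29 -3/5 -249/145 5 0 E
2 120/221 120/197 -60/221 -50160/43537 4 0 S
3 12/17 12/5 -6/17 -264/85 4 1 W
4 120/49 24/17 -60/49 -3216/833 5 1 N
5 6/5 15/29 -3/5 -249/145 5 0 E
6 120/221 120/197 -60/221 -50160/43537 4 0 S
final 4 1 W

n=0: pose=(5,1,N); sL=120/49, sR=24/17; mL=-60/49, mR=-3216/833; mL+mR=-4236/833 → advance -1; mR−mL=-2196/833 → turn -1·90°
n=1: pose=(5,0,E); sL=6/5, sR=15/29; mL=-3/5, mR=-249/145; mL+mR=-336/145 → advance -1; mR−mL=-162/145 → turn -1·90°
n=2: pose=(4,0,S); sL=120/221, sR=120/197; mL=-60/221, mR=-50160/43537; mL+mR=-61980/43537 → advance -1; mR−mL=-38340/43537 → turn -1·90°
n=3: pose=(4,1,W); sL=12/17, sR=12/5; mL=-6/17, mR=-264/85; mL+mR=-294/85 → advance -1; mR−mL=-234/85 → turn -1·90°
n=4: pose=(5,1,N); sL=120/49, sR=24/17; mL=-60/49, mR=-3216/833; mL+mR=-4236/833 → advance -1; mR−mL=-2196/833 → turn -1·90°
n=5: pose=(5,0,E); sL=6/5, sR=15/29; mL=-3/5, mR=-249/145; mL+mR=-336/145 → advance -1; mR−mL=-162/145 → turn -1·90°
n=6: pose=(4,0,S); sL=120/221, sR=120/197; mL=-60/221, mR=-50160/43537; mL+mR=-61980/43537 → advance -1; mR−mL=-38340/43537 → turn -1·90°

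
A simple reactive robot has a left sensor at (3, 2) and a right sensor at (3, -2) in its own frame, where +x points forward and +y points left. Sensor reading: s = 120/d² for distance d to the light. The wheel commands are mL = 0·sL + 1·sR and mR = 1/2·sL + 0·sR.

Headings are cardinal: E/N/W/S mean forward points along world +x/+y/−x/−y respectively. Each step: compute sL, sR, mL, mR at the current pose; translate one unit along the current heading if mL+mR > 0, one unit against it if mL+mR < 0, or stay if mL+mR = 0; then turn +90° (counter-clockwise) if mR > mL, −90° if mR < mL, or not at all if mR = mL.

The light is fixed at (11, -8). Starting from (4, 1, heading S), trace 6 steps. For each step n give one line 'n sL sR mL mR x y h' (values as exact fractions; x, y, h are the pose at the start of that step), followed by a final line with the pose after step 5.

0 120/61 40/39 40/39 60/61 4 1 S
1 15/17 3/5 3/5 15/34 4 0 W
2 120/221 120/157 120/157 60/221 3 0 N
3 60/73 60/37 60/37 30/73 3 1 E
4 120/61 40/39 40/39 60/61 4 1 S
5 15/17 3/5 3/5 15/34 4 0 W
final 3 0 N

n=0: pose=(4,1,S); sL=120/61, sR=40/39; mL=40/39, mR=60/61; mL+mR=4780/2379 → advance +1; mR−mL=-100/2379 → turn -1·90°
n=1: pose=(4,0,W); sL=15/17, sR=3/5; mL=3/5, mR=15/34; mL+mR=177/170 → advance +1; mR−mL=-27/170 → turn -1·90°
n=2: pose=(3,0,N); sL=120/221, sR=120/157; mL=120/157, mR=60/221; mL+mR=35940/34697 → advance +1; mR−mL=-17100/34697 → turn -1·90°
n=3: pose=(3,1,E); sL=60/73, sR=60/37; mL=60/37, mR=30/73; mL+mR=5490/2701 → advance +1; mR−mL=-3270/2701 → turn -1·90°
n=4: pose=(4,1,S); sL=120/61, sR=40/39; mL=40/39, mR=60/61; mL+mR=4780/2379 → advance +1; mR−mL=-100/2379 → turn -1·90°
n=5: pose=(4,0,W); sL=15/17, sR=3/5; mL=3/5, mR=15/34; mL+mR=177/170 → advance +1; mR−mL=-27/170 → turn -1·90°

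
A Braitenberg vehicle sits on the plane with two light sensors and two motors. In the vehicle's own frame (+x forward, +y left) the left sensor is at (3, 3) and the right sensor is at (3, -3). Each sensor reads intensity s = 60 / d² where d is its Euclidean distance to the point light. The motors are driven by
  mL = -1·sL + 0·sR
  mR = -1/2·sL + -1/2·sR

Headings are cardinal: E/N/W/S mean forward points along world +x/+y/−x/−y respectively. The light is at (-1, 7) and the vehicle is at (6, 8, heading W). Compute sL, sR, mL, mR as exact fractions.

3 15/8 -3 -39/16

left sensor world pos  = (3, 5); dL² = 20
right sensor world pos = (3, 11); dR² = 32
sL = 60/20 = 3
sR = 60/32 = 15/8
mL = -1·sL + 0·sR = -3
mR = -1/2·sL + -1/2·sR = -39/16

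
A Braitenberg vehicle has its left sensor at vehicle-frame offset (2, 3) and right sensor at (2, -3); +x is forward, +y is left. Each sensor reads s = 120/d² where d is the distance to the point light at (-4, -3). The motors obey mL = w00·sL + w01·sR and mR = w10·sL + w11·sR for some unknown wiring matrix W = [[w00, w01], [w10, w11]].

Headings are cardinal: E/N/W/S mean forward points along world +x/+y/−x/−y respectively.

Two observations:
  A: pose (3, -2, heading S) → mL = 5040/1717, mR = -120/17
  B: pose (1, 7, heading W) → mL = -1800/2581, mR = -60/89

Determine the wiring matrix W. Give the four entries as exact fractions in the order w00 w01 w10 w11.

-1/2 1/2 0 -1

obs A: pose=(3,-2,S) → sL=120/101, sR=120/17, mL=5040/1717, mR=-120/17
obs B: pose=(1,7,W) → sL=60/29, sR=60/89, mL=-1800/2581, mR=-60/89
sensor matrix S = [[120/101, 120/17], [60/29, 60/89]]; det S = -61171200/4431577
solve [mL_A; mL_B] = S·[w00; w01] and [mR_A; mR_B] = S·[w10; w11]:
  w00 = -1/2, w01 = 1/2, w10 = 0, w11 = -1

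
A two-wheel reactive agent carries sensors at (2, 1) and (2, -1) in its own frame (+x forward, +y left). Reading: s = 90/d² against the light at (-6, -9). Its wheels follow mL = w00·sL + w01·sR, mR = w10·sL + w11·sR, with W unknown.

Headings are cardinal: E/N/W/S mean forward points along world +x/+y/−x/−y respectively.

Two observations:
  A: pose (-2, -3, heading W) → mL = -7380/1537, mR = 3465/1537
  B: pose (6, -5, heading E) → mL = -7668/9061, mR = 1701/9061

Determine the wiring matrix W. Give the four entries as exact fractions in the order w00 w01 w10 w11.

-1 -1 1 -1/2

obs A: pose=(-2,-3,W) → sL=90/29, sR=90/53, mL=-7380/1537, mR=3465/1537
obs B: pose=(6,-5,E) → sL=90/221, sR=18/41, mL=-7668/9061, mR=1701/9061
sensor matrix S = [[90/29, 90/53], [90/221, 18/41]]; det S = 9344160/13926757
solve [mL_A; mL_B] = S·[w00; w01] and [mR_A; mR_B] = S·[w10; w11]:
  w00 = -1, w01 = -1, w10 = 1, w11 = -1/2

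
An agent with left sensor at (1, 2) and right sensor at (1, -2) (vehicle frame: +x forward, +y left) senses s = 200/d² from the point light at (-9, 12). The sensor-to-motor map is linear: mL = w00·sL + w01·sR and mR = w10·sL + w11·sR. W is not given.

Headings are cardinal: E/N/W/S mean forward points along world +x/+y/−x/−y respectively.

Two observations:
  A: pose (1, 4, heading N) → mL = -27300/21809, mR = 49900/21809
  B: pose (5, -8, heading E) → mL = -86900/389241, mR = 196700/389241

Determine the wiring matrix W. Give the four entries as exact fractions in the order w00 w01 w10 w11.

obs A: pose=(1,4,N) → sL=200/113, sR=200/193, mL=-27300/21809, mR=49900/21809
obs B: pose=(5,-8,E) → sL=200/549, sR=200/709, mL=-86900/389241, mR=196700/389241
sensor matrix S = [[200/113, 200/193], [200/549, 200/709]]; det S = 1033600000/8488956969
solve [mL_A; mL_B] = S·[w00; w01] and [mR_A; mR_B] = S·[w10; w11]:
  w00 = -1, w01 = 1/2, w10 = 1, w11 = 1/2

-1 1/2 1 1/2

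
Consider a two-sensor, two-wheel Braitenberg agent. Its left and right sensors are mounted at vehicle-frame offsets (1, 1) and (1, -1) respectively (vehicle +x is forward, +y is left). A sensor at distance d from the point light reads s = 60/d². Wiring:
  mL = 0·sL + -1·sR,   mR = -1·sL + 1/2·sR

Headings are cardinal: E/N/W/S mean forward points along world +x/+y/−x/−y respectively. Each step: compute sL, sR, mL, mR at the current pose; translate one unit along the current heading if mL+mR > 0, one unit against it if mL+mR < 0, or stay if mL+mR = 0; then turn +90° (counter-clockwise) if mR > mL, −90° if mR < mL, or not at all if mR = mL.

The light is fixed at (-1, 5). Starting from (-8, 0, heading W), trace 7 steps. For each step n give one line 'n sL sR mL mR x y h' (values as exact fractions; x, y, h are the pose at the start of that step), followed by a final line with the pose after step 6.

n=0: pose=(-8,0,W); sL=3/5, sR=3/4; mL=-3/4, mR=-9/40; mL+mR=-39/40 → advance -1; mR−mL=21/40 → turn +1·90°
n=1: pose=(-7,0,S); sL=60/61, sR=12/17; mL=-12/17, mR=-654/1037; mL+mR=-1386/1037 → advance -1; mR−mL=78/1037 → turn +1·90°
n=2: pose=(-7,1,E); sL=30/17, sR=6/5; mL=-6/5, mR=-99/85; mL+mR=-201/85 → advance -1; mR−mL=3/85 → turn +1·90°
n=3: pose=(-8,1,N); sL=60/73, sR=4/3; mL=-4/3, mR=-34/219; mL+mR=-326/219 → advance -1; mR−mL=86/73 → turn +1·90°
n=4: pose=(-8,0,W); sL=3/5, sR=3/4; mL=-3/4, mR=-9/40; mL+mR=-39/40 → advance -1; mR−mL=21/40 → turn +1·90°
n=5: pose=(-7,0,S); sL=60/61, sR=12/17; mL=-12/17, mR=-654/1037; mL+mR=-1386/1037 → advance -1; mR−mL=78/1037 → turn +1·90°
n=6: pose=(-7,1,E); sL=30/17, sR=6/5; mL=-6/5, mR=-99/85; mL+mR=-201/85 → advance -1; mR−mL=3/85 → turn +1·90°

0 3/5 3/4 -3/4 -9/40 -8 0 W
1 60/61 12/17 -12/17 -654/1037 -7 0 S
2 30/17 6/5 -6/5 -99/85 -7 1 E
3 60/73 4/3 -4/3 -34/219 -8 1 N
4 3/5 3/4 -3/4 -9/40 -8 0 W
5 60/61 12/17 -12/17 -654/1037 -7 0 S
6 30/17 6/5 -6/5 -99/85 -7 1 E
final -8 1 N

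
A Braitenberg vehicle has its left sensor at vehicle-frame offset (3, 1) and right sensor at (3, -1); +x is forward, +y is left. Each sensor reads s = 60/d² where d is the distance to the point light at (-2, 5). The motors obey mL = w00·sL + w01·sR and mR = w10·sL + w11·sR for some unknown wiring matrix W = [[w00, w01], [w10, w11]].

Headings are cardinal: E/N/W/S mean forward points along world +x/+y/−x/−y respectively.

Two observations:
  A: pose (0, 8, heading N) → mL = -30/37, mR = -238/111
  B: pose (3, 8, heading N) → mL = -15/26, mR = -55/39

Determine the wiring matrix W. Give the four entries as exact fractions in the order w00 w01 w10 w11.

-1/2 0 -1/2 -1

obs A: pose=(0,8,N) → sL=60/37, sR=4/3, mL=-30/37, mR=-238/111
obs B: pose=(3,8,N) → sL=15/13, sR=5/6, mL=-15/26, mR=-55/39
sensor matrix S = [[60/37, 4/3], [15/13, 5/6]]; det S = -90/481
solve [mL_A; mL_B] = S·[w00; w01] and [mR_A; mR_B] = S·[w10; w11]:
  w00 = -1/2, w01 = 0, w10 = -1/2, w11 = -1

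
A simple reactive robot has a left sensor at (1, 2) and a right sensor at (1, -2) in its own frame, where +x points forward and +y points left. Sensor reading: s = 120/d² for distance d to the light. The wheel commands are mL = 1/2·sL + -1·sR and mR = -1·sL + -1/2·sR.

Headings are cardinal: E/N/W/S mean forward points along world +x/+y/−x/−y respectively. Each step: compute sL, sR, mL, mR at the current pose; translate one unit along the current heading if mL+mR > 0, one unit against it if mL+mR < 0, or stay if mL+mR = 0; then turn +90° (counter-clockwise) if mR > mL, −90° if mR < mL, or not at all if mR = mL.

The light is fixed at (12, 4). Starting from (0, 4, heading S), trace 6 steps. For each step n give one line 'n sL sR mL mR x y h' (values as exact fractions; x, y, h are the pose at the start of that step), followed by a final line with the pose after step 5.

0 120/101 120/197 -300/19897 -29700/19897 0 4 S
1 12/17 60/89 -486/1513 -1578/1513 0 5 W
2 120/173 24/17 -3132/2941 -4116/2941 1 5 N
3 15/13 15/13 -15/26 -45/26 1 4 E
4 120/101 120/197 -300/19897 -29700/19897 0 4 S
5 12/17 60/89 -486/1513 -1578/1513 0 5 W
final 1 5 N

n=0: pose=(0,4,S); sL=120/101, sR=120/197; mL=-300/19897, mR=-29700/19897; mL+mR=-30000/19897 → advance -1; mR−mL=-29400/19897 → turn -1·90°
n=1: pose=(0,5,W); sL=12/17, sR=60/89; mL=-486/1513, mR=-1578/1513; mL+mR=-2064/1513 → advance -1; mR−mL=-1092/1513 → turn -1·90°
n=2: pose=(1,5,N); sL=120/173, sR=24/17; mL=-3132/2941, mR=-4116/2941; mL+mR=-7248/2941 → advance -1; mR−mL=-984/2941 → turn -1·90°
n=3: pose=(1,4,E); sL=15/13, sR=15/13; mL=-15/26, mR=-45/26; mL+mR=-30/13 → advance -1; mR−mL=-15/13 → turn -1·90°
n=4: pose=(0,4,S); sL=120/101, sR=120/197; mL=-300/19897, mR=-29700/19897; mL+mR=-30000/19897 → advance -1; mR−mL=-29400/19897 → turn -1·90°
n=5: pose=(0,5,W); sL=12/17, sR=60/89; mL=-486/1513, mR=-1578/1513; mL+mR=-2064/1513 → advance -1; mR−mL=-1092/1513 → turn -1·90°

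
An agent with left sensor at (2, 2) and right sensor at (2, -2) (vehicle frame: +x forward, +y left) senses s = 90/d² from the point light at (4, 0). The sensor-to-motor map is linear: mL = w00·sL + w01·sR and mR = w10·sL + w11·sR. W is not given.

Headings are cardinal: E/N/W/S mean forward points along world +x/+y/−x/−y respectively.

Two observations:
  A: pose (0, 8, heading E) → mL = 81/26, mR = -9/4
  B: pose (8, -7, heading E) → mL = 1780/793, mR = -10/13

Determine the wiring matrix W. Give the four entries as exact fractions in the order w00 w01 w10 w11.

1 1 0 -1

obs A: pose=(0,8,E) → sL=45/52, sR=9/4, mL=81/26, mR=-9/4
obs B: pose=(8,-7,E) → sL=90/61, sR=10/13, mL=1780/793, mR=-10/13
sensor matrix S = [[45/52, 9/4], [90/61, 10/13]]; det S = -27360/10309
solve [mL_A; mL_B] = S·[w00; w01] and [mR_A; mR_B] = S·[w10; w11]:
  w00 = 1, w01 = 1, w10 = 0, w11 = -1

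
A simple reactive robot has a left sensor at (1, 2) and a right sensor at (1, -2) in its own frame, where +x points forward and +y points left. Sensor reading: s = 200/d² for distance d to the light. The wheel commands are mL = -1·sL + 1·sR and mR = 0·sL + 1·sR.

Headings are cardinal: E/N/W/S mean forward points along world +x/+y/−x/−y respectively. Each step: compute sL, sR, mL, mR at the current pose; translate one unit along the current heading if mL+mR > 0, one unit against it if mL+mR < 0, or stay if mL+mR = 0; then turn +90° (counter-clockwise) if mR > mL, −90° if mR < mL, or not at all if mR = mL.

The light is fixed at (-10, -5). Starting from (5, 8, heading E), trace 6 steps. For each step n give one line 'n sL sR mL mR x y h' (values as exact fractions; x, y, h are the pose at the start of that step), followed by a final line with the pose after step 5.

0 200/481 200/377 1600/13949 200/377 5 8 E
1 25/49 5/13 -80/637 5/13 6 8 N
2 200/369 200/481 -22400/177489 200/481 6 9 W
3 100/229 100/169 6000/38701 100/169 5 9 S
4 200/481 200/377 1600/13949 200/377 5 8 E
5 25/49 5/13 -80/637 5/13 6 8 N
final 6 9 W

n=0: pose=(5,8,E); sL=200/481, sR=200/377; mL=1600/13949, mR=200/377; mL+mR=9000/13949 → advance +1; mR−mL=200/481 → turn +1·90°
n=1: pose=(6,8,N); sL=25/49, sR=5/13; mL=-80/637, mR=5/13; mL+mR=165/637 → advance +1; mR−mL=25/49 → turn +1·90°
n=2: pose=(6,9,W); sL=200/369, sR=200/481; mL=-22400/177489, mR=200/481; mL+mR=51400/177489 → advance +1; mR−mL=200/369 → turn +1·90°
n=3: pose=(5,9,S); sL=100/229, sR=100/169; mL=6000/38701, mR=100/169; mL+mR=28900/38701 → advance +1; mR−mL=100/229 → turn +1·90°
n=4: pose=(5,8,E); sL=200/481, sR=200/377; mL=1600/13949, mR=200/377; mL+mR=9000/13949 → advance +1; mR−mL=200/481 → turn +1·90°
n=5: pose=(6,8,N); sL=25/49, sR=5/13; mL=-80/637, mR=5/13; mL+mR=165/637 → advance +1; mR−mL=25/49 → turn +1·90°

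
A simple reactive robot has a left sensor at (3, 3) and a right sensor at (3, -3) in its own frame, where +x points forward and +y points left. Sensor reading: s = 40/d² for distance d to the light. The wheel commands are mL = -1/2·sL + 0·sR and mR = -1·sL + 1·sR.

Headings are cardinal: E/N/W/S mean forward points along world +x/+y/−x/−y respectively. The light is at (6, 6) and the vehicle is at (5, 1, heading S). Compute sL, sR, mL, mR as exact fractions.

10/17 1/2 -5/17 -3/34

left sensor world pos  = (8, -2); dL² = 68
right sensor world pos = (2, -2); dR² = 80
sL = 40/68 = 10/17
sR = 40/80 = 1/2
mL = -1/2·sL + 0·sR = -5/17
mR = -1·sL + 1·sR = -3/34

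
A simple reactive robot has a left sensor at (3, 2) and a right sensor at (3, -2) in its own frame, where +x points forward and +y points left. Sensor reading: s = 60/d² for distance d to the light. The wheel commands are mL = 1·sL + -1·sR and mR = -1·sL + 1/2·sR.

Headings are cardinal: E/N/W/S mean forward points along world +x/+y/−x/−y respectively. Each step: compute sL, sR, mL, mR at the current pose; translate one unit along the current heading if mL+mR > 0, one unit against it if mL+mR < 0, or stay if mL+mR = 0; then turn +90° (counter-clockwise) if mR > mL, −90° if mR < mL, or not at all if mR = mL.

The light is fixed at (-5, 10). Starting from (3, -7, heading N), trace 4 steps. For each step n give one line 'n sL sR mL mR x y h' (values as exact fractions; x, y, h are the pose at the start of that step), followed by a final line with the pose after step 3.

0 15/58 15/74 60/1073 -675/4292 3 -7 N
1 60/377 60/521 8640/196417 -19950/196417 3 -8 E
2 10/87 30/233 -280/20271 -1025/20271 2 -8 S
3 60/377 60/241 -8160/90857 -3150/90857 2 -7 W
final 3 -7 S

n=0: pose=(3,-7,N); sL=15/58, sR=15/74; mL=60/1073, mR=-675/4292; mL+mR=-15/148 → advance -1; mR−mL=-915/4292 → turn -1·90°
n=1: pose=(3,-8,E); sL=60/377, sR=60/521; mL=8640/196417, mR=-19950/196417; mL+mR=-30/521 → advance -1; mR−mL=-28590/196417 → turn -1·90°
n=2: pose=(2,-8,S); sL=10/87, sR=30/233; mL=-280/20271, mR=-1025/20271; mL+mR=-15/233 → advance -1; mR−mL=-745/20271 → turn -1·90°
n=3: pose=(2,-7,W); sL=60/377, sR=60/241; mL=-8160/90857, mR=-3150/90857; mL+mR=-30/241 → advance -1; mR−mL=5010/90857 → turn +1·90°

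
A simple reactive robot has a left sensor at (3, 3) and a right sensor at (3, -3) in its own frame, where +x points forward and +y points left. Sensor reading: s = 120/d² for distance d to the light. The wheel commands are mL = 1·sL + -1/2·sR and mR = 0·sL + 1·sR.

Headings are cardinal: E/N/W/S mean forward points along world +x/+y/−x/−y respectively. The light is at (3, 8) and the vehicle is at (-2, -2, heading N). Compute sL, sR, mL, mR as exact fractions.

120/113 120/53 -420/5989 120/53

left sensor world pos  = (-5, 1); dL² = 113
right sensor world pos = (1, 1); dR² = 53
sL = 120/113 = 120/113
sR = 120/53 = 120/53
mL = 1·sL + -1/2·sR = -420/5989
mR = 0·sL + 1·sR = 120/53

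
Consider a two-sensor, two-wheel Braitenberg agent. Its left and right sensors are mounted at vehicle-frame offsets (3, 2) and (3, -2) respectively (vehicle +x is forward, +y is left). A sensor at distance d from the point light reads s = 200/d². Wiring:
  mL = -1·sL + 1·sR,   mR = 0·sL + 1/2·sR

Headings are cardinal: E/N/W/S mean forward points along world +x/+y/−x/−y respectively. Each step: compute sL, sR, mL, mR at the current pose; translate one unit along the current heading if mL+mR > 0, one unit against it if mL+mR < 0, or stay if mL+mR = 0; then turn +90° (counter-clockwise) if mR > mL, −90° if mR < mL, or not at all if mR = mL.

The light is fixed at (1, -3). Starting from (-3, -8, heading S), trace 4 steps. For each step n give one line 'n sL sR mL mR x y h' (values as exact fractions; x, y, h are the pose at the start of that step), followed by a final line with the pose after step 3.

0 50/17 2 -16/17 1 -3 -8 S
1 200/17 40/13 -1920/221 20/13 -3 -9 E
2 100/29 100/9 2000/261 50/9 -4 -9 N
3 200/13 200/53 -8000/689 100/53 -4 -8 E
final -5 -8 N

n=0: pose=(-3,-8,S); sL=50/17, sR=2; mL=-16/17, mR=1; mL+mR=1/17 → advance +1; mR−mL=33/17 → turn +1·90°
n=1: pose=(-3,-9,E); sL=200/17, sR=40/13; mL=-1920/221, mR=20/13; mL+mR=-1580/221 → advance -1; mR−mL=2260/221 → turn +1·90°
n=2: pose=(-4,-9,N); sL=100/29, sR=100/9; mL=2000/261, mR=50/9; mL+mR=1150/87 → advance +1; mR−mL=-550/261 → turn -1·90°
n=3: pose=(-4,-8,E); sL=200/13, sR=200/53; mL=-8000/689, mR=100/53; mL+mR=-6700/689 → advance -1; mR−mL=9300/689 → turn +1·90°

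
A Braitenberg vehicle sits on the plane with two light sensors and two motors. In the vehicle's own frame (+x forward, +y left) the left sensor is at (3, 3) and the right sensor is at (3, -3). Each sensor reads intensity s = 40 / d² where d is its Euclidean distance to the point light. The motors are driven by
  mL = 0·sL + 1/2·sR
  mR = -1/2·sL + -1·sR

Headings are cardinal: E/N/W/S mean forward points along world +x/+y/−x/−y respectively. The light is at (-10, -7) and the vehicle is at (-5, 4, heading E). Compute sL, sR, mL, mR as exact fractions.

2/13 5/16 5/32 -81/208

left sensor world pos  = (-2, 7); dL² = 260
right sensor world pos = (-2, 1); dR² = 128
sL = 40/260 = 2/13
sR = 40/128 = 5/16
mL = 0·sL + 1/2·sR = 5/32
mR = -1/2·sL + -1·sR = -81/208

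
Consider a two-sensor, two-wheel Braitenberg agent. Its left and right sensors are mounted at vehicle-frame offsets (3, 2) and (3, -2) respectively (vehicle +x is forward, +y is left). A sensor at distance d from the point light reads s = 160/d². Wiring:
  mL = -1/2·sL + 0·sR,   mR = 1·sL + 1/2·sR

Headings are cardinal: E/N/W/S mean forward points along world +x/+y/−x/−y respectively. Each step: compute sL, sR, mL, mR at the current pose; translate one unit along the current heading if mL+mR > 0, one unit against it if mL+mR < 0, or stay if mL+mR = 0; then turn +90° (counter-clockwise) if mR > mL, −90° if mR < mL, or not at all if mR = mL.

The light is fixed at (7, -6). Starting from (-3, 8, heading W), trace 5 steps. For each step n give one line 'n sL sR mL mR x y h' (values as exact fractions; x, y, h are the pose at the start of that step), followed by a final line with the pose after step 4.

0 160/313 32/85 -80/313 18608/26605 -3 8 W
1 80/101 16/29 -40/101 3128/2929 -4 8 S
2 160/289 32/37 -80/289 10544/10693 -4 7 E
3 2/5 1/2 -1/5 13/20 -3 7 N
4 160/313 32/85 -80/313 18608/26605 -3 8 W
final -4 8 S

n=0: pose=(-3,8,W); sL=160/313, sR=32/85; mL=-80/313, mR=18608/26605; mL+mR=11808/26605 → advance +1; mR−mL=25408/26605 → turn +1·90°
n=1: pose=(-4,8,S); sL=80/101, sR=16/29; mL=-40/101, mR=3128/2929; mL+mR=1968/2929 → advance +1; mR−mL=4288/2929 → turn +1·90°
n=2: pose=(-4,7,E); sL=160/289, sR=32/37; mL=-80/289, mR=10544/10693; mL+mR=7584/10693 → advance +1; mR−mL=13504/10693 → turn +1·90°
n=3: pose=(-3,7,N); sL=2/5, sR=1/2; mL=-1/5, mR=13/20; mL+mR=9/20 → advance +1; mR−mL=17/20 → turn +1·90°
n=4: pose=(-3,8,W); sL=160/313, sR=32/85; mL=-80/313, mR=18608/26605; mL+mR=11808/26605 → advance +1; mR−mL=25408/26605 → turn +1·90°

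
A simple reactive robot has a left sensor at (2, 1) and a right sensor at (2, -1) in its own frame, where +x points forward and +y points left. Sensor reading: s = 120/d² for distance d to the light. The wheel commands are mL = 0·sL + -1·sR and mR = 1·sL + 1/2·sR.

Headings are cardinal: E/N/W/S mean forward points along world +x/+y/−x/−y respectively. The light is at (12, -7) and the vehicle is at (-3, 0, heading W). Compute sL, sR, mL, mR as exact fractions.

24/65 120/353 -120/353 12372/22945

left sensor world pos  = (-5, -1); dL² = 325
right sensor world pos = (-5, 1); dR² = 353
sL = 120/325 = 24/65
sR = 120/353 = 120/353
mL = 0·sL + -1·sR = -120/353
mR = 1·sL + 1/2·sR = 12372/22945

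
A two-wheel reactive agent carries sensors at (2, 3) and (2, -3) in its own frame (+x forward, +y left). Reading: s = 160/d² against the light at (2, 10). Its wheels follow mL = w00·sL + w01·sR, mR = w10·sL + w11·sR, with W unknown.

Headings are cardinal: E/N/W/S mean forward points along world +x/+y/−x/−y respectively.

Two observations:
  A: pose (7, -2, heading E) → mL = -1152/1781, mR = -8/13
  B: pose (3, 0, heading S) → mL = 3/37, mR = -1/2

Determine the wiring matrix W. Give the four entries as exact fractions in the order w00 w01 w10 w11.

obs A: pose=(7,-2,E) → sL=16/13, sR=80/137, mL=-1152/1781, mR=-8/13
obs B: pose=(3,0,S) → sL=1, sR=40/37, mL=3/37, mR=-1/2
sensor matrix S = [[16/13, 80/137], [1, 40/37]]; det S = 49200/65897
solve [mL_A; mL_B] = S·[w00; w01] and [mR_A; mR_B] = S·[w10; w11]:
  w00 = -1, w01 = 1, w10 = -1/2, w11 = 0

-1 1 -1/2 0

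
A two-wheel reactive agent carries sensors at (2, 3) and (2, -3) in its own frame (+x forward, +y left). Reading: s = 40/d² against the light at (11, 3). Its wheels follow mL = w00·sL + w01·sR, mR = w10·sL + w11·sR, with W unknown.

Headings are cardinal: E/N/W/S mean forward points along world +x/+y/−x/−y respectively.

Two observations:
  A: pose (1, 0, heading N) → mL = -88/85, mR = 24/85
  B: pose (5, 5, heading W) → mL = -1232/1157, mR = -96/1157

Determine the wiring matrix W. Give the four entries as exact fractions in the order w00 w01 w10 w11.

obs A: pose=(1,0,N) → sL=4/17, sR=4/5, mL=-88/85, mR=24/85
obs B: pose=(5,5,W) → sL=8/13, sR=40/89, mL=-1232/1157, mR=-96/1157
sensor matrix S = [[4/17, 4/5], [8/13, 40/89]]; det S = -38016/98345
solve [mL_A; mL_B] = S·[w00; w01] and [mR_A; mR_B] = S·[w10; w11]:
  w00 = -1, w01 = -1, w10 = -1/2, w11 = 1/2

-1 -1 -1/2 1/2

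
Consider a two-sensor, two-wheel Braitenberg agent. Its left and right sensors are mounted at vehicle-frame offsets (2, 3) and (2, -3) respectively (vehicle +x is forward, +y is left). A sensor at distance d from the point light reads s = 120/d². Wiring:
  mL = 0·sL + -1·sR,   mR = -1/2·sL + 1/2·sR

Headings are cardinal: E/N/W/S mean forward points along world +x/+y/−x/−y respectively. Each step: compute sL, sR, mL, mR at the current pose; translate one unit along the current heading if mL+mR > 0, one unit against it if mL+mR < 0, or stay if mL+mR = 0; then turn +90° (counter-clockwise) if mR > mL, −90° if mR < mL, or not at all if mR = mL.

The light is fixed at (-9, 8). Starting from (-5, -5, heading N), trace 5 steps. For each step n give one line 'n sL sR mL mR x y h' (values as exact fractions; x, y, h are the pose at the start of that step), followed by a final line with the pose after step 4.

0 60/61 12/17 -12/17 -144/1037 -5 -5 N
1 120/293 24/25 -24/25 2016/7325 -5 -6 W
2 3/8 6/13 -6/13 9/208 -4 -6 S
3 120/149 24/61 -24/61 -1872/9089 -4 -5 E
4 60/61 12/17 -12/17 -144/1037 -5 -5 N
final -5 -6 W

n=0: pose=(-5,-5,N); sL=60/61, sR=12/17; mL=-12/17, mR=-144/1037; mL+mR=-876/1037 → advance -1; mR−mL=588/1037 → turn +1·90°
n=1: pose=(-5,-6,W); sL=120/293, sR=24/25; mL=-24/25, mR=2016/7325; mL+mR=-5016/7325 → advance -1; mR−mL=9048/7325 → turn +1·90°
n=2: pose=(-4,-6,S); sL=3/8, sR=6/13; mL=-6/13, mR=9/208; mL+mR=-87/208 → advance -1; mR−mL=105/208 → turn +1·90°
n=3: pose=(-4,-5,E); sL=120/149, sR=24/61; mL=-24/61, mR=-1872/9089; mL+mR=-5448/9089 → advance -1; mR−mL=1704/9089 → turn +1·90°
n=4: pose=(-5,-5,N); sL=60/61, sR=12/17; mL=-12/17, mR=-144/1037; mL+mR=-876/1037 → advance -1; mR−mL=588/1037 → turn +1·90°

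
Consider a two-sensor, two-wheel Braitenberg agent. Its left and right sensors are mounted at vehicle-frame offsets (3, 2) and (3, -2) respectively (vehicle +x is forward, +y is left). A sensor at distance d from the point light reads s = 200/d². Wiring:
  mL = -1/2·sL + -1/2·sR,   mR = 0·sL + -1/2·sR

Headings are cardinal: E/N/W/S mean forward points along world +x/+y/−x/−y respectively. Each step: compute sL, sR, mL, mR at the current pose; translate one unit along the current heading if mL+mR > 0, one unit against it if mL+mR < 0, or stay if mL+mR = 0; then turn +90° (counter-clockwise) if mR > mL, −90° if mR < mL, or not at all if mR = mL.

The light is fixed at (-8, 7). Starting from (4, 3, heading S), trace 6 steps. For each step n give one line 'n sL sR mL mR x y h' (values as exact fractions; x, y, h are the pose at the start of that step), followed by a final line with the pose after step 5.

0 40/49 200/149 -7880/7301 -100/149 4 3 S
1 100/113 4/5 -476/565 -2/5 4 4 E
2 200/81 200/169 -25000/13689 -100/169 3 4 N
3 2 50/17 -42/17 -25/17 3 3 W
4 40/49 200/149 -7880/7301 -100/149 4 3 S
5 100/113 4/5 -476/565 -2/5 4 4 E
final 3 4 N

n=0: pose=(4,3,S); sL=40/49, sR=200/149; mL=-7880/7301, mR=-100/149; mL+mR=-12780/7301 → advance -1; mR−mL=20/49 → turn +1·90°
n=1: pose=(4,4,E); sL=100/113, sR=4/5; mL=-476/565, mR=-2/5; mL+mR=-702/565 → advance -1; mR−mL=50/113 → turn +1·90°
n=2: pose=(3,4,N); sL=200/81, sR=200/169; mL=-25000/13689, mR=-100/169; mL+mR=-33100/13689 → advance -1; mR−mL=100/81 → turn +1·90°
n=3: pose=(3,3,W); sL=2, sR=50/17; mL=-42/17, mR=-25/17; mL+mR=-67/17 → advance -1; mR−mL=1 → turn +1·90°
n=4: pose=(4,3,S); sL=40/49, sR=200/149; mL=-7880/7301, mR=-100/149; mL+mR=-12780/7301 → advance -1; mR−mL=20/49 → turn +1·90°
n=5: pose=(4,4,E); sL=100/113, sR=4/5; mL=-476/565, mR=-2/5; mL+mR=-702/565 → advance -1; mR−mL=50/113 → turn +1·90°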